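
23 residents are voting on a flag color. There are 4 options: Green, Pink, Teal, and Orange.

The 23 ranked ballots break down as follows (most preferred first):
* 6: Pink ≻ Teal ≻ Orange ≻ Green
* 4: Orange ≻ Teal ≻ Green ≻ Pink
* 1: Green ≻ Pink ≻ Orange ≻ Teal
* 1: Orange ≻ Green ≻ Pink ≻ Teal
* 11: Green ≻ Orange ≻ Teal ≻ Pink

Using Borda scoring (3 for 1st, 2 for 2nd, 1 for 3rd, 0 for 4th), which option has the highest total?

Green: 6×0 + 4×1 + 1×3 + 1×2 + 11×3 = 42
Pink: 6×3 + 4×0 + 1×2 + 1×1 + 11×0 = 21
Teal: 6×2 + 4×2 + 1×0 + 1×0 + 11×1 = 31
Orange: 6×1 + 4×3 + 1×1 + 1×3 + 11×2 = 44

Orange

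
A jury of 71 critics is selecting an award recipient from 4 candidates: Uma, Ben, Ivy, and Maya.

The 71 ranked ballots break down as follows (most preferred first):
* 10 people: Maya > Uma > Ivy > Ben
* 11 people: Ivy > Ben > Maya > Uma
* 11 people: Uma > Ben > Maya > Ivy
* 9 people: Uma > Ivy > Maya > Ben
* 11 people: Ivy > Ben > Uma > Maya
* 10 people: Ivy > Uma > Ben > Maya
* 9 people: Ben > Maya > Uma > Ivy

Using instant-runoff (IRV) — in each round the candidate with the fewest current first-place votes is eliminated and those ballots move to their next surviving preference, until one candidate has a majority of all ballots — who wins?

Round 1: Uma 20, Ben 9, Ivy 32, Maya 10. Ben eliminated.
Round 2: Uma 20, Ivy 32, Maya 19. Maya eliminated.
Round 3: Uma 39, Ivy 32. Uma has a majority (≥36).

Uma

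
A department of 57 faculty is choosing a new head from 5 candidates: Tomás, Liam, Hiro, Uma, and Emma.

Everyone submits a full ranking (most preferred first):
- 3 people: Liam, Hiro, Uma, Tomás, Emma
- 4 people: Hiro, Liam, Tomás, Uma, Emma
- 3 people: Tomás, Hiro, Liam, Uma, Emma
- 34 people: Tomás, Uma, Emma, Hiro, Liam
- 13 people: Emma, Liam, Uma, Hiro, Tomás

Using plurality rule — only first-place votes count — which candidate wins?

Tomás

First-place votes: Tomás 37, Liam 3, Hiro 4, Uma 0, Emma 13.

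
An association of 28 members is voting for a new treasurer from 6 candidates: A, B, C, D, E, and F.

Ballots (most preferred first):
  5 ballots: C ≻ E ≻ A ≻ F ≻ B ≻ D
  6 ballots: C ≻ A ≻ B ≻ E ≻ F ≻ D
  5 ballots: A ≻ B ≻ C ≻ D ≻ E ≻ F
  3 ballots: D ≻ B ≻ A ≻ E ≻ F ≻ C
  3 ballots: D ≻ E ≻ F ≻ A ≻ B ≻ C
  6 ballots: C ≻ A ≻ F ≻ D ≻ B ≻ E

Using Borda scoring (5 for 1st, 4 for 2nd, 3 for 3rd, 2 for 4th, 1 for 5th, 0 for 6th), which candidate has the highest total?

A: 5×3 + 6×4 + 5×5 + 3×3 + 3×2 + 6×4 = 103
B: 5×1 + 6×3 + 5×4 + 3×4 + 3×1 + 6×1 = 64
C: 5×5 + 6×5 + 5×3 + 3×0 + 3×0 + 6×5 = 100
D: 5×0 + 6×0 + 5×2 + 3×5 + 3×5 + 6×2 = 52
E: 5×4 + 6×2 + 5×1 + 3×2 + 3×4 + 6×0 = 55
F: 5×2 + 6×1 + 5×0 + 3×1 + 3×3 + 6×3 = 46

A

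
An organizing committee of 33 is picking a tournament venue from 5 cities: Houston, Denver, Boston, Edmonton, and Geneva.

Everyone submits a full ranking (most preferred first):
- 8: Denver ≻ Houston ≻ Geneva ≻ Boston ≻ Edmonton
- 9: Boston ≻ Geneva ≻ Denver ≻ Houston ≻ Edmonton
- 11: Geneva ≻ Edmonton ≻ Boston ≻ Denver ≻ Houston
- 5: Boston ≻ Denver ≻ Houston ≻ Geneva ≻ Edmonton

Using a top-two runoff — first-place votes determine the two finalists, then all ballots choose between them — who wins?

Geneva

Round 1 first-place votes: Houston 0, Denver 8, Boston 14, Edmonton 0, Geneva 11. Boston and Geneva advance.
Runoff: Boston is ranked above Geneva on 14 ballots, Geneva above Boston on 19.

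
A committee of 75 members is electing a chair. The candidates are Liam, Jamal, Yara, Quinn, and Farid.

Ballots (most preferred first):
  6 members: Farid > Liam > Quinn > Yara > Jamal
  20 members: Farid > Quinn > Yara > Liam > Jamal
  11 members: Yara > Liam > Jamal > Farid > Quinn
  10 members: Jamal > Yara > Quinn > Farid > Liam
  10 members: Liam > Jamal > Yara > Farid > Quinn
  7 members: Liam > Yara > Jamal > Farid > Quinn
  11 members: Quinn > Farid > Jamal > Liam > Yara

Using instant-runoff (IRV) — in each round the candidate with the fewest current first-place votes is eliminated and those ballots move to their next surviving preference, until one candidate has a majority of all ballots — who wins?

Round 1: Liam 17, Jamal 10, Yara 11, Quinn 11, Farid 26. Jamal eliminated.
Round 2: Liam 17, Yara 21, Quinn 11, Farid 26. Quinn eliminated.
Round 3: Liam 17, Yara 21, Farid 37. Liam eliminated.
Round 4: Yara 38, Farid 37. Yara has a majority (≥38).

Yara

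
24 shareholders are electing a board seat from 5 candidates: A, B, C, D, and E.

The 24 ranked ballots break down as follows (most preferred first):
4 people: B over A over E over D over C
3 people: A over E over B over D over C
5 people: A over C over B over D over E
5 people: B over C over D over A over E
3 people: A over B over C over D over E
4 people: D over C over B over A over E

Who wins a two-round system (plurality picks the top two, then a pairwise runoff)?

B

Round 1 first-place votes: A 11, B 9, C 0, D 4, E 0. A and B advance.
Runoff: A is ranked above B on 11 ballots, B above A on 13.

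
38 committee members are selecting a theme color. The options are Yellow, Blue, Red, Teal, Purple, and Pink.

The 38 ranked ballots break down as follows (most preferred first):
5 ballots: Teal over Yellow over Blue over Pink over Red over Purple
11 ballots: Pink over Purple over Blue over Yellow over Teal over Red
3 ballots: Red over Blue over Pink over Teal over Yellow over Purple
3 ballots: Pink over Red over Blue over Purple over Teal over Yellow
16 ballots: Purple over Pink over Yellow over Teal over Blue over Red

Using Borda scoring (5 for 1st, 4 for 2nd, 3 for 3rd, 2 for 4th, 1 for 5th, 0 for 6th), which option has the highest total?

Pink

Yellow: 5×4 + 11×2 + 3×1 + 3×0 + 16×3 = 93
Blue: 5×3 + 11×3 + 3×4 + 3×3 + 16×1 = 85
Red: 5×1 + 11×0 + 3×5 + 3×4 + 16×0 = 32
Teal: 5×5 + 11×1 + 3×2 + 3×1 + 16×2 = 77
Purple: 5×0 + 11×4 + 3×0 + 3×2 + 16×5 = 130
Pink: 5×2 + 11×5 + 3×3 + 3×5 + 16×4 = 153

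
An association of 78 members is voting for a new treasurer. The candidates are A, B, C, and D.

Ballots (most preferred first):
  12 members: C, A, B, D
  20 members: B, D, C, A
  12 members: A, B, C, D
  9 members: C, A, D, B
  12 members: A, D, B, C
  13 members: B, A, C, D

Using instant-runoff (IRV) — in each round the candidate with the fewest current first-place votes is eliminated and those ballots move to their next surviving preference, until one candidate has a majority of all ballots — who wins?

A

Round 1: A 24, B 33, C 21, D 0. D eliminated.
Round 2: A 24, B 33, C 21. C eliminated.
Round 3: A 45, B 33. A has a majority (≥40).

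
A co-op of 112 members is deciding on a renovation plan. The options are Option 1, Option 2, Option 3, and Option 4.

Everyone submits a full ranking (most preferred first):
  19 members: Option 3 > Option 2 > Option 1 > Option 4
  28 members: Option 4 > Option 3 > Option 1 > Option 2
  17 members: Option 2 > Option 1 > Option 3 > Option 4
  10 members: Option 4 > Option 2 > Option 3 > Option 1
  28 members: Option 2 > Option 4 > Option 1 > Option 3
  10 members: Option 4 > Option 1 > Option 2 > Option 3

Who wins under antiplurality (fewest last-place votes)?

Last-place votes: Option 1 10, Option 2 28, Option 3 38, Option 4 36.

Option 1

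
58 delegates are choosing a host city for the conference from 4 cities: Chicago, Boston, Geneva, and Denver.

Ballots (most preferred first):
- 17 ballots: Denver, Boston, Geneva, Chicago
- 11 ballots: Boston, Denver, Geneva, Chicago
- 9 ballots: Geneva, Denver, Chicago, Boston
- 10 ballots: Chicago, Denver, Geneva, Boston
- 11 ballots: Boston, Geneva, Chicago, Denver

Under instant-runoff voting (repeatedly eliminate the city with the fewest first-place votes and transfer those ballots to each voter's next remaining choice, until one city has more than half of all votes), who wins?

Round 1: Chicago 10, Boston 22, Geneva 9, Denver 17. Geneva eliminated.
Round 2: Chicago 10, Boston 22, Denver 26. Chicago eliminated.
Round 3: Boston 22, Denver 36. Denver has a majority (≥30).

Denver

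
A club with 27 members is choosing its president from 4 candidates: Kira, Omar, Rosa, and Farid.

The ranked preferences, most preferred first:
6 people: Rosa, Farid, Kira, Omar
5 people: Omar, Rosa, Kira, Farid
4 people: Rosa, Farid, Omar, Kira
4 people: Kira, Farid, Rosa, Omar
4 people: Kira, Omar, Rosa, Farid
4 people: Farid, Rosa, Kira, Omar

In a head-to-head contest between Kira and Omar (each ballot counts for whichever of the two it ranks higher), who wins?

Kira

Kira is ranked above Omar on 18 ballots; Omar above Kira on 9.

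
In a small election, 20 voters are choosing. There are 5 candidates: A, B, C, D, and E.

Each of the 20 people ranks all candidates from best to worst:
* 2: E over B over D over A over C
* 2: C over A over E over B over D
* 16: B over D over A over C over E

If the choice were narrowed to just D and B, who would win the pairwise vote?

D is ranked above B on 0 ballots; B above D on 20.

B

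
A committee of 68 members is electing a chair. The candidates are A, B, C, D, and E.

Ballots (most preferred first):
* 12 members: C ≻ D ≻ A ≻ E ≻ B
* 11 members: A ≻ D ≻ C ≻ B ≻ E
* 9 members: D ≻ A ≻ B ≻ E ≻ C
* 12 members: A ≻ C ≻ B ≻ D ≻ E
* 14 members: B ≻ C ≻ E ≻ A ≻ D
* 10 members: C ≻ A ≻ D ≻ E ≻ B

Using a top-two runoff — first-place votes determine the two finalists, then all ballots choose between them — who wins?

Round 1 first-place votes: A 23, B 14, C 22, D 9, E 0. A and C advance.
Runoff: A is ranked above C on 32 ballots, C above A on 36.

C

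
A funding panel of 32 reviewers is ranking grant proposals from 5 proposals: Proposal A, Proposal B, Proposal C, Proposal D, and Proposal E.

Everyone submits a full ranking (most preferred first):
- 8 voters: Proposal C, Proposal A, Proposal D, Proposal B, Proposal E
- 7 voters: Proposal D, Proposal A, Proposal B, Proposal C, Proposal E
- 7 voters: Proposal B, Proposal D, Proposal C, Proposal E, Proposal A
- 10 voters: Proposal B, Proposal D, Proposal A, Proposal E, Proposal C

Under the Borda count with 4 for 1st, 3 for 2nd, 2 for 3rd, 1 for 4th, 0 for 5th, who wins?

Proposal D

Proposal A: 8×3 + 7×3 + 7×0 + 10×2 = 65
Proposal B: 8×1 + 7×2 + 7×4 + 10×4 = 90
Proposal C: 8×4 + 7×1 + 7×2 + 10×0 = 53
Proposal D: 8×2 + 7×4 + 7×3 + 10×3 = 95
Proposal E: 8×0 + 7×0 + 7×1 + 10×1 = 17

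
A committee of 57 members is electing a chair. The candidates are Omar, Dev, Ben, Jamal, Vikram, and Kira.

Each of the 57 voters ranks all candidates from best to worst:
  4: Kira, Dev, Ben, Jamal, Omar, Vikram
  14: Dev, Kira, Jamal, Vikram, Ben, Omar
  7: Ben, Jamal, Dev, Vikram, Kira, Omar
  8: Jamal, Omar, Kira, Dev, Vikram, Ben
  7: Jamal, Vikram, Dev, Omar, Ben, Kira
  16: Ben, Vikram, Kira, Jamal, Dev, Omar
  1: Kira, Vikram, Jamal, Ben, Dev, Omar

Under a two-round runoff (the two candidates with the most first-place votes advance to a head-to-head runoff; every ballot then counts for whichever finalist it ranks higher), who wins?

Jamal

Round 1 first-place votes: Omar 0, Dev 14, Ben 23, Jamal 15, Vikram 0, Kira 5. Ben and Jamal advance.
Runoff: Ben is ranked above Jamal on 27 ballots, Jamal above Ben on 30.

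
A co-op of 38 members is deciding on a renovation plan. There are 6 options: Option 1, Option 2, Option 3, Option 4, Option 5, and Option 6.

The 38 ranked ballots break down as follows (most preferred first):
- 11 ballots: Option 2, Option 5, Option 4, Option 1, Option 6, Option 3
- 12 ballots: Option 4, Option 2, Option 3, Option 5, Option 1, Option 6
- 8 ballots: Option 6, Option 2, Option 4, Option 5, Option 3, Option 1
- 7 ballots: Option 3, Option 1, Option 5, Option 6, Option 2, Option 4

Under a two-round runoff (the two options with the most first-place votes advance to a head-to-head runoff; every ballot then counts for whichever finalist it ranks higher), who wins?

Round 1 first-place votes: Option 1 0, Option 2 11, Option 3 7, Option 4 12, Option 5 0, Option 6 8. Option 4 and Option 2 advance.
Runoff: Option 4 is ranked above Option 2 on 12 ballots, Option 2 above Option 4 on 26.

Option 2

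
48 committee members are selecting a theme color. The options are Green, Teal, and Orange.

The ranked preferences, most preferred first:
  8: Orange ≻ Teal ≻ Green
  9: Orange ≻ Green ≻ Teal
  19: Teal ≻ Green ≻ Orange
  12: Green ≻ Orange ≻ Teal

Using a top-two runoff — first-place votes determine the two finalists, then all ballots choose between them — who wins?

Orange

Round 1 first-place votes: Green 12, Teal 19, Orange 17. Teal and Orange advance.
Runoff: Teal is ranked above Orange on 19 ballots, Orange above Teal on 29.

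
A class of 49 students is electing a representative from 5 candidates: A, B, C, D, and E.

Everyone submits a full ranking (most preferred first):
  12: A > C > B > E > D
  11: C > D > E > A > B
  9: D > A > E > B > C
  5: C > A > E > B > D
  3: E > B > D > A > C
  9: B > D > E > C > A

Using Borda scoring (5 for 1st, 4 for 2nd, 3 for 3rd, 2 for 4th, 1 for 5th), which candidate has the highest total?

A: 12×5 + 11×2 + 9×4 + 5×4 + 3×2 + 9×1 = 153
B: 12×3 + 11×1 + 9×2 + 5×2 + 3×4 + 9×5 = 132
C: 12×4 + 11×5 + 9×1 + 5×5 + 3×1 + 9×2 = 158
D: 12×1 + 11×4 + 9×5 + 5×1 + 3×3 + 9×4 = 151
E: 12×2 + 11×3 + 9×3 + 5×3 + 3×5 + 9×3 = 141

C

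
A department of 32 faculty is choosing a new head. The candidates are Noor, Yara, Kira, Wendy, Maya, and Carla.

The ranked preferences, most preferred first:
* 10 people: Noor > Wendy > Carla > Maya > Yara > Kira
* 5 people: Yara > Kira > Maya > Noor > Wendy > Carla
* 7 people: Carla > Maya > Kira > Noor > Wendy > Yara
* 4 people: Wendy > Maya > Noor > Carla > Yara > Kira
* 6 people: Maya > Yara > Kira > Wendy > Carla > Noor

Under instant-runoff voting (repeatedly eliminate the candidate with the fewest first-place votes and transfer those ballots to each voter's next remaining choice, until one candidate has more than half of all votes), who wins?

Round 1: Noor 10, Yara 5, Kira 0, Wendy 4, Maya 6, Carla 7. Kira eliminated.
Round 2: Noor 10, Yara 5, Wendy 4, Maya 6, Carla 7. Wendy eliminated.
Round 3: Noor 10, Yara 5, Maya 10, Carla 7. Yara eliminated.
Round 4: Noor 10, Maya 15, Carla 7. Carla eliminated.
Round 5: Noor 10, Maya 22. Maya has a majority (≥17).

Maya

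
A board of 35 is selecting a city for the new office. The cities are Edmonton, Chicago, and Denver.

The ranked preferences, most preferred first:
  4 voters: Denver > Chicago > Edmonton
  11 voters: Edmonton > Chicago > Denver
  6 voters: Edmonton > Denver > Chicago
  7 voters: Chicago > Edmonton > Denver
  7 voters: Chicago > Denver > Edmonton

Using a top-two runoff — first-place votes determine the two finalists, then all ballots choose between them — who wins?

Round 1 first-place votes: Edmonton 17, Chicago 14, Denver 4. Edmonton and Chicago advance.
Runoff: Edmonton is ranked above Chicago on 17 ballots, Chicago above Edmonton on 18.

Chicago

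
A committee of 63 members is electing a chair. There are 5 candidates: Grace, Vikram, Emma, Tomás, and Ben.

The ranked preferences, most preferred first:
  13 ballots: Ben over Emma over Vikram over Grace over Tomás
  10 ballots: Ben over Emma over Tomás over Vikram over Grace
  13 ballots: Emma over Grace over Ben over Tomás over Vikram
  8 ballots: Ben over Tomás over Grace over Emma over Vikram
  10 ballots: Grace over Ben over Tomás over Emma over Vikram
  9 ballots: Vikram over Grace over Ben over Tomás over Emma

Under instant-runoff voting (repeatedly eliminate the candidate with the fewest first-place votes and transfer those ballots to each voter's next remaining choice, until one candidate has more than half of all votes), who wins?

Grace

Round 1: Grace 10, Vikram 9, Emma 13, Tomás 0, Ben 31. Tomás eliminated.
Round 2: Grace 10, Vikram 9, Emma 13, Ben 31. Vikram eliminated.
Round 3: Grace 19, Emma 13, Ben 31. Emma eliminated.
Round 4: Grace 32, Ben 31. Grace has a majority (≥32).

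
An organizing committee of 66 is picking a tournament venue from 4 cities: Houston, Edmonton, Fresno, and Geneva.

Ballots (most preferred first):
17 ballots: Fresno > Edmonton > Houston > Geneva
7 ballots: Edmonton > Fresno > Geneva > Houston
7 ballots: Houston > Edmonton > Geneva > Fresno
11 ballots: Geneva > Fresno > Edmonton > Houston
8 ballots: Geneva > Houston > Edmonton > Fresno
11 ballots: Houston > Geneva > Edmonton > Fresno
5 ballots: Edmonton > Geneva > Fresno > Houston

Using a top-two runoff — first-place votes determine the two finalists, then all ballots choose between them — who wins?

Round 1 first-place votes: Houston 18, Edmonton 12, Fresno 17, Geneva 19. Geneva and Houston advance.
Runoff: Geneva is ranked above Houston on 31 ballots, Houston above Geneva on 35.

Houston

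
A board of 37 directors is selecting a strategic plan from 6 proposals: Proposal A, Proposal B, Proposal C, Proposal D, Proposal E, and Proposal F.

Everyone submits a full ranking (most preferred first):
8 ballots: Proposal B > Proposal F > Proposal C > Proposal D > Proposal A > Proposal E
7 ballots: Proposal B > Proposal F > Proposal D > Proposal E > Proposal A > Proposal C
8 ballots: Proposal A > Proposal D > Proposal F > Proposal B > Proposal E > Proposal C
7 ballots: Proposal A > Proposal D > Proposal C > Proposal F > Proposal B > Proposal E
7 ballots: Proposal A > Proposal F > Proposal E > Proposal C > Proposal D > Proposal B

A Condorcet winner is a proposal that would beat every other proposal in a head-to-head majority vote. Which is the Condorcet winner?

Proposal A vs Proposal B: 22–15
Proposal A vs Proposal C: 29–8
Proposal A vs Proposal D: 22–15
Proposal A vs Proposal E: 30–7
Proposal A vs Proposal F: 22–15
Proposal A beats every other proposal.

Proposal A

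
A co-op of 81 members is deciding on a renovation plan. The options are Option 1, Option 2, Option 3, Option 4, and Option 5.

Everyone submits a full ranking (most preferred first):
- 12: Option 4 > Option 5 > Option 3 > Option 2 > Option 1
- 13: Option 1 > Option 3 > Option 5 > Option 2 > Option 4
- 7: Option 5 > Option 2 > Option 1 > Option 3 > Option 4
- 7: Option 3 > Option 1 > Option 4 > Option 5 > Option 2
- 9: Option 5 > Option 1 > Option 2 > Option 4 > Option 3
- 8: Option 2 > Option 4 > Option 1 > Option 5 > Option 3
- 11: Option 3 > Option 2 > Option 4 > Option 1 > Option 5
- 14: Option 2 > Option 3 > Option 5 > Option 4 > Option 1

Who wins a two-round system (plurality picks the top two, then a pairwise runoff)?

Option 3

Round 1 first-place votes: Option 1 13, Option 2 22, Option 3 18, Option 4 12, Option 5 16. Option 2 and Option 3 advance.
Runoff: Option 2 is ranked above Option 3 on 38 ballots, Option 3 above Option 2 on 43.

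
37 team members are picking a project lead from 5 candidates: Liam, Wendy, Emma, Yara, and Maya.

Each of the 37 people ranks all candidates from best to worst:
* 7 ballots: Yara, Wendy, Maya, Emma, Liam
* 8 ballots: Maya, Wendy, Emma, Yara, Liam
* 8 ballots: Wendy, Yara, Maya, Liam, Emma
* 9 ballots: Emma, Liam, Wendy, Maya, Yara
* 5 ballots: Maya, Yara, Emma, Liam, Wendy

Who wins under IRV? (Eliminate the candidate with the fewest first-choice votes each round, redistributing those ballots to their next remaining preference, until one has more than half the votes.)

Round 1: Liam 0, Wendy 8, Emma 9, Yara 7, Maya 13. Liam eliminated.
Round 2: Wendy 8, Emma 9, Yara 7, Maya 13. Yara eliminated.
Round 3: Wendy 15, Emma 9, Maya 13. Emma eliminated.
Round 4: Wendy 24, Maya 13. Wendy has a majority (≥19).

Wendy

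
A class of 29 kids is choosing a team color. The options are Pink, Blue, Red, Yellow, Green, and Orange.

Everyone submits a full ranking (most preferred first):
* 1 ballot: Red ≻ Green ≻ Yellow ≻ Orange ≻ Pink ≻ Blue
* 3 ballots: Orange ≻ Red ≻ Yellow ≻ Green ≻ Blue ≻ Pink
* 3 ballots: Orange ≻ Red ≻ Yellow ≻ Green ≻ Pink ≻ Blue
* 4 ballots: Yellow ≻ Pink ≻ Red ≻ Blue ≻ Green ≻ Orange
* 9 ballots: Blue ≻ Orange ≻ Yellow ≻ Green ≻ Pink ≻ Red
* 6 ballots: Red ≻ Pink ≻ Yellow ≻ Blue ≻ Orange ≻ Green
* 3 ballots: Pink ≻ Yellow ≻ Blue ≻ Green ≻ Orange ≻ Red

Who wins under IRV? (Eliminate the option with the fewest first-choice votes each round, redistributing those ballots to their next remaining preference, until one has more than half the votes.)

Round 1: Pink 3, Blue 9, Red 7, Yellow 4, Green 0, Orange 6. Green eliminated.
Round 2: Pink 3, Blue 9, Red 7, Yellow 4, Orange 6. Pink eliminated.
Round 3: Blue 9, Red 7, Yellow 7, Orange 6. Orange eliminated.
Round 4: Blue 9, Red 13, Yellow 7. Yellow eliminated.
Round 5: Blue 12, Red 17. Red has a majority (≥15).

Red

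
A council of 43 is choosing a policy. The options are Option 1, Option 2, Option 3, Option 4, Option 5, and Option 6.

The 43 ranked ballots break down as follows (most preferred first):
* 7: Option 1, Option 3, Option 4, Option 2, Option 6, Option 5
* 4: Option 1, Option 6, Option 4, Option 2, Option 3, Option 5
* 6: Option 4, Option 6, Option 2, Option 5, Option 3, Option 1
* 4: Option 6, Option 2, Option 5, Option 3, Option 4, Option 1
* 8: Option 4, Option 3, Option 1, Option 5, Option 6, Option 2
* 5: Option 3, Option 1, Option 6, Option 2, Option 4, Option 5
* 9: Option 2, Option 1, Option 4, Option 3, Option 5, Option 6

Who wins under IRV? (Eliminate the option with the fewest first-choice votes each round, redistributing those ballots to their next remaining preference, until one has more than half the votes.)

Round 1: Option 1 11, Option 2 9, Option 3 5, Option 4 14, Option 5 0, Option 6 4. Option 5 eliminated.
Round 2: Option 1 11, Option 2 9, Option 3 5, Option 4 14, Option 6 4. Option 6 eliminated.
Round 3: Option 1 11, Option 2 13, Option 3 5, Option 4 14. Option 3 eliminated.
Round 4: Option 1 16, Option 2 13, Option 4 14. Option 2 eliminated.
Round 5: Option 1 25, Option 4 18. Option 1 has a majority (≥22).

Option 1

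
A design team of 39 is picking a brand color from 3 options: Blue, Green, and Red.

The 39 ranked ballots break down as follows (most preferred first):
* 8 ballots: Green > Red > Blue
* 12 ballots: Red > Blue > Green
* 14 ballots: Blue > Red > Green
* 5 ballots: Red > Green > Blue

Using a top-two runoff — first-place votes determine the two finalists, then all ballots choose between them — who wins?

Red

Round 1 first-place votes: Blue 14, Green 8, Red 17. Red and Blue advance.
Runoff: Red is ranked above Blue on 25 ballots, Blue above Red on 14.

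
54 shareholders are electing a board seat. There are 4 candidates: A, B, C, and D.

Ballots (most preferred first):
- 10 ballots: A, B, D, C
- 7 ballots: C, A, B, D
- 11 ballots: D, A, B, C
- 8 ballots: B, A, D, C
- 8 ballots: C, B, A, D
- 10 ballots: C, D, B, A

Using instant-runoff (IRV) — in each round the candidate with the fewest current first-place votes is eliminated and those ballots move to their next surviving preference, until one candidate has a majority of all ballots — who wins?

A

Round 1: A 10, B 8, C 25, D 11. B eliminated.
Round 2: A 18, C 25, D 11. D eliminated.
Round 3: A 29, C 25. A has a majority (≥28).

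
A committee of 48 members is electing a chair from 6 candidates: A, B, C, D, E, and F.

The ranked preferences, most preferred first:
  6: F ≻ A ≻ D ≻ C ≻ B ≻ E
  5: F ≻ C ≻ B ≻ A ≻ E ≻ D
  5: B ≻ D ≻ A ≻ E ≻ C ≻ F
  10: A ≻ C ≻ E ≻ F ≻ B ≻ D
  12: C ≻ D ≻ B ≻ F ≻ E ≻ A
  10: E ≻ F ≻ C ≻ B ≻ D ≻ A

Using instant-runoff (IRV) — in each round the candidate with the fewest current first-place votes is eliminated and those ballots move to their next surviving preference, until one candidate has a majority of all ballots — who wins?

Round 1: A 10, B 5, C 12, D 0, E 10, F 11. D eliminated.
Round 2: A 10, B 5, C 12, E 10, F 11. B eliminated.
Round 3: A 15, C 12, E 10, F 11. E eliminated.
Round 4: A 15, C 12, F 21. C eliminated.
Round 5: A 15, F 33. F has a majority (≥25).

F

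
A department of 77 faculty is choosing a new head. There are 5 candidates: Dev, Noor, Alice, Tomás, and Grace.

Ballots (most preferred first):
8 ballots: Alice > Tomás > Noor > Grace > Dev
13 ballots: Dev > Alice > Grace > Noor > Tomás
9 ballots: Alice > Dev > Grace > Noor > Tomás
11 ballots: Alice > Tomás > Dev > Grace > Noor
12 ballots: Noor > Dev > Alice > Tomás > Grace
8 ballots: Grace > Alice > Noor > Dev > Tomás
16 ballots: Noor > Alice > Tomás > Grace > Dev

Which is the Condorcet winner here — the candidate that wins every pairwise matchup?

Alice vs Dev: 52–25
Alice vs Noor: 49–28
Alice vs Tomás: 77–0
Alice vs Grace: 69–8
Alice beats every other candidate.

Alice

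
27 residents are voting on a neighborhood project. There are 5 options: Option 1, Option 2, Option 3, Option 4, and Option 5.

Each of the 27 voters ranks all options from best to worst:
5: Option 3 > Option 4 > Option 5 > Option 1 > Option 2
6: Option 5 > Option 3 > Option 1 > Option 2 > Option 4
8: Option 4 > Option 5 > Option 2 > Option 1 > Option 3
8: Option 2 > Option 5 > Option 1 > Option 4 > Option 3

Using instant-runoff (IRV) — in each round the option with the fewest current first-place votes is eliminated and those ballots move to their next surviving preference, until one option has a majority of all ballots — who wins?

Option 2

Round 1: Option 1 0, Option 2 8, Option 3 5, Option 4 8, Option 5 6. Option 1 eliminated.
Round 2: Option 2 8, Option 3 5, Option 4 8, Option 5 6. Option 3 eliminated.
Round 3: Option 2 8, Option 4 13, Option 5 6. Option 5 eliminated.
Round 4: Option 2 14, Option 4 13. Option 2 has a majority (≥14).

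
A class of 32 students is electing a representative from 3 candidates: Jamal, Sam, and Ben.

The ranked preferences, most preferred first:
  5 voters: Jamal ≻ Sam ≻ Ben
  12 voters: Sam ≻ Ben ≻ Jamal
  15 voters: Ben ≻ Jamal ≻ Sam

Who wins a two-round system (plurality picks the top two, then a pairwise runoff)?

Round 1 first-place votes: Jamal 5, Sam 12, Ben 15. Ben and Sam advance.
Runoff: Ben is ranked above Sam on 15 ballots, Sam above Ben on 17.

Sam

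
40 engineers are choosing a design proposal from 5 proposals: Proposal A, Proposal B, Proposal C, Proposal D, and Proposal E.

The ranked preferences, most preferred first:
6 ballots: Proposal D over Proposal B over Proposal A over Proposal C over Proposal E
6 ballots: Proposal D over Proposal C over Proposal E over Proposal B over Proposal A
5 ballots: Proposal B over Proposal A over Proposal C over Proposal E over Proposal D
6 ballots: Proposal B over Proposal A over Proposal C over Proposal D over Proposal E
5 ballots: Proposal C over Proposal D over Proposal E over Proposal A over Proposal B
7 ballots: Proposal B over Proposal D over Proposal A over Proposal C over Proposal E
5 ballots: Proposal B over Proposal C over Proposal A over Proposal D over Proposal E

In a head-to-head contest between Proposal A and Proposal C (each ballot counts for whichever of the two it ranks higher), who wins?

Proposal A is ranked above Proposal C on 24 ballots; Proposal C above Proposal A on 16.

Proposal A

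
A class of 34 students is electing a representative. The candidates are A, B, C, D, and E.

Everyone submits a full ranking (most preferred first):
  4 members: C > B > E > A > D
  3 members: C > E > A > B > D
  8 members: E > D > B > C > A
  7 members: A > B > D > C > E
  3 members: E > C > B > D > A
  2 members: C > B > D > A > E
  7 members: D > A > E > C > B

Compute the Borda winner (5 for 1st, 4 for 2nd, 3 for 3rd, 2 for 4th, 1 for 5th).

A: 4×2 + 3×3 + 8×1 + 7×5 + 3×1 + 2×2 + 7×4 = 95
B: 4×4 + 3×2 + 8×3 + 7×4 + 3×3 + 2×4 + 7×1 = 98
C: 4×5 + 3×5 + 8×2 + 7×2 + 3×4 + 2×5 + 7×2 = 101
D: 4×1 + 3×1 + 8×4 + 7×3 + 3×2 + 2×3 + 7×5 = 107
E: 4×3 + 3×4 + 8×5 + 7×1 + 3×5 + 2×1 + 7×3 = 109

E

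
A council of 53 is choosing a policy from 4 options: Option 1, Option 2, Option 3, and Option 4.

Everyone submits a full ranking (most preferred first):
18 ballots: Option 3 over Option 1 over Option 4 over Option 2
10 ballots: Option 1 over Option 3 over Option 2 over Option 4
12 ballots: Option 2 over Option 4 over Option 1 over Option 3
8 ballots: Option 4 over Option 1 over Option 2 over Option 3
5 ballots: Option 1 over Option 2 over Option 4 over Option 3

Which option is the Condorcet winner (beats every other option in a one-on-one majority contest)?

Option 1 vs Option 2: 41–12
Option 1 vs Option 3: 35–18
Option 1 vs Option 4: 33–20
Option 1 beats every other option.

Option 1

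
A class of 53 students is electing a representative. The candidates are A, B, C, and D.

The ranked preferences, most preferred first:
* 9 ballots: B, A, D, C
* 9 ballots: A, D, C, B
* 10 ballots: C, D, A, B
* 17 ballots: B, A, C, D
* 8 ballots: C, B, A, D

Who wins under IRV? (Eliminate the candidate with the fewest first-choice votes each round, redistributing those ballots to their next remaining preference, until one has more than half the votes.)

C

Round 1: A 9, B 26, C 18, D 0. D eliminated.
Round 2: A 9, B 26, C 18. A eliminated.
Round 3: B 26, C 27. C has a majority (≥27).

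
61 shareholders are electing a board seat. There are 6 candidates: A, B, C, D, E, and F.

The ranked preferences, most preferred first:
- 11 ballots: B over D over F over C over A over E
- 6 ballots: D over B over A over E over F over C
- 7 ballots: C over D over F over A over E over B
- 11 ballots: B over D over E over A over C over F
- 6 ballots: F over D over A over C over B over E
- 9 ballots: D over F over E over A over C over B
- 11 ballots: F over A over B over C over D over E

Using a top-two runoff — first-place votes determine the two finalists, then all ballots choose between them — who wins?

F

Round 1 first-place votes: A 0, B 22, C 7, D 15, E 0, F 17. B and F advance.
Runoff: B is ranked above F on 28 ballots, F above B on 33.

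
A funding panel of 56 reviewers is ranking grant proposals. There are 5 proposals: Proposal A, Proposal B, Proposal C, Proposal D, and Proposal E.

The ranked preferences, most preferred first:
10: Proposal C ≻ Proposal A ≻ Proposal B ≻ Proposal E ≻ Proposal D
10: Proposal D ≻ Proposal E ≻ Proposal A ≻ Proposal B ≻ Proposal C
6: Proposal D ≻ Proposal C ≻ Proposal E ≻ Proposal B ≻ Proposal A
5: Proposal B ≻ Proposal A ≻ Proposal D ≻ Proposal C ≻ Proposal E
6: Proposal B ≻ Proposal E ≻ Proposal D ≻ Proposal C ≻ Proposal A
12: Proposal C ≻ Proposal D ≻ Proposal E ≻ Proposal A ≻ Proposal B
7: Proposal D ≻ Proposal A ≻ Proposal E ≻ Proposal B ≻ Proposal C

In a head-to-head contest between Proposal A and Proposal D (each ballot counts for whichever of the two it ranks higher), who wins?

Proposal D

Proposal A is ranked above Proposal D on 15 ballots; Proposal D above Proposal A on 41.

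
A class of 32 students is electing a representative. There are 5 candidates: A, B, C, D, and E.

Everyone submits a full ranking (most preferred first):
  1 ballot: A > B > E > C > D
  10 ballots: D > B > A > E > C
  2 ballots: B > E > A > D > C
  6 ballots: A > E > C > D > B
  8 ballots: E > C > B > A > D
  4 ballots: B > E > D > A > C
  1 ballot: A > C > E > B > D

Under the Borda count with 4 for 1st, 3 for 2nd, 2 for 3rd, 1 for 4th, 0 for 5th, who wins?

A: 1×4 + 10×2 + 2×2 + 6×4 + 8×1 + 4×1 + 1×4 = 68
B: 1×3 + 10×3 + 2×4 + 6×0 + 8×2 + 4×4 + 1×1 = 74
C: 1×1 + 10×0 + 2×0 + 6×2 + 8×3 + 4×0 + 1×3 = 40
D: 1×0 + 10×4 + 2×1 + 6×1 + 8×0 + 4×2 + 1×0 = 56
E: 1×2 + 10×1 + 2×3 + 6×3 + 8×4 + 4×3 + 1×2 = 82

E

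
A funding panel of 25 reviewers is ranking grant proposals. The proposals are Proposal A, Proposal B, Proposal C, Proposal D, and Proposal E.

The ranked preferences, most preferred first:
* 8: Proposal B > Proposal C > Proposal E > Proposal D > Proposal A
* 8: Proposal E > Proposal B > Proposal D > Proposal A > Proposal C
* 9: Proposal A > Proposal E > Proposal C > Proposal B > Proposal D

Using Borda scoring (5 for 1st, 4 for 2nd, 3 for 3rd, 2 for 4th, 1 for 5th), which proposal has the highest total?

Proposal E

Proposal A: 8×1 + 8×2 + 9×5 = 69
Proposal B: 8×5 + 8×4 + 9×2 = 90
Proposal C: 8×4 + 8×1 + 9×3 = 67
Proposal D: 8×2 + 8×3 + 9×1 = 49
Proposal E: 8×3 + 8×5 + 9×4 = 100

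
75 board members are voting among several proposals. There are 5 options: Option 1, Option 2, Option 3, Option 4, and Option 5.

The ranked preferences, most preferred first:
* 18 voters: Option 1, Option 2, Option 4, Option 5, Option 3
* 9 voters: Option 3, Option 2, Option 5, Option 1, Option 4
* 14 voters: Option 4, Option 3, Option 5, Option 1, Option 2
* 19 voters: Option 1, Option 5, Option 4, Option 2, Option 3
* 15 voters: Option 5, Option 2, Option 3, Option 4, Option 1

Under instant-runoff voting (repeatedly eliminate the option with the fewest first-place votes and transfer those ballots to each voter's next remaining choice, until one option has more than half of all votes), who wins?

Round 1: Option 1 37, Option 2 0, Option 3 9, Option 4 14, Option 5 15. Option 2 eliminated.
Round 2: Option 1 37, Option 3 9, Option 4 14, Option 5 15. Option 3 eliminated.
Round 3: Option 1 37, Option 4 14, Option 5 24. Option 4 eliminated.
Round 4: Option 1 37, Option 5 38. Option 5 has a majority (≥38).

Option 5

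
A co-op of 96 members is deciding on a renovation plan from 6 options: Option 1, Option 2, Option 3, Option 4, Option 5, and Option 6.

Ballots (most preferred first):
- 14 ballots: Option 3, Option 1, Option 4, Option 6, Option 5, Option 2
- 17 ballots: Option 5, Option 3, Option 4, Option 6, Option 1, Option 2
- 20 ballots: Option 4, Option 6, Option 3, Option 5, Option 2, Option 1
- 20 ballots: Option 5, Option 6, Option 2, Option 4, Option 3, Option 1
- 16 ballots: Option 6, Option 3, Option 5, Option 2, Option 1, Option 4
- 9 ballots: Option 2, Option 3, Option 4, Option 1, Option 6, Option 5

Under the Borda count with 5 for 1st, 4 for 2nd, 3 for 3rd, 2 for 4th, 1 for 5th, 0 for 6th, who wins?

Option 1: 14×4 + 17×1 + 20×0 + 20×0 + 16×1 + 9×2 = 107
Option 2: 14×0 + 17×0 + 20×1 + 20×3 + 16×2 + 9×5 = 157
Option 3: 14×5 + 17×4 + 20×3 + 20×1 + 16×4 + 9×4 = 318
Option 4: 14×3 + 17×3 + 20×5 + 20×2 + 16×0 + 9×3 = 260
Option 5: 14×1 + 17×5 + 20×2 + 20×5 + 16×3 + 9×0 = 287
Option 6: 14×2 + 17×2 + 20×4 + 20×4 + 16×5 + 9×1 = 311

Option 3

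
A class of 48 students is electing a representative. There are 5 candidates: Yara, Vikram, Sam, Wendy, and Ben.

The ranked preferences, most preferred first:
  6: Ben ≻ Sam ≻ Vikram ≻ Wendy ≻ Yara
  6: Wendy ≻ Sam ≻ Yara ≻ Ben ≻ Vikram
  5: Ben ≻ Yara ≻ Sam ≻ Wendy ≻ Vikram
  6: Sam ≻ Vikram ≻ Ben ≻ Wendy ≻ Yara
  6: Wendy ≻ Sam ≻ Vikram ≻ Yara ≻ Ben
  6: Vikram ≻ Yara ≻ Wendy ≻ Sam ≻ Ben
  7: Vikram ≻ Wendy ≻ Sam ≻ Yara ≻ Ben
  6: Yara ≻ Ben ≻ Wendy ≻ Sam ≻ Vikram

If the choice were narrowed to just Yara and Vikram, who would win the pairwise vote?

Vikram

Yara is ranked above Vikram on 17 ballots; Vikram above Yara on 31.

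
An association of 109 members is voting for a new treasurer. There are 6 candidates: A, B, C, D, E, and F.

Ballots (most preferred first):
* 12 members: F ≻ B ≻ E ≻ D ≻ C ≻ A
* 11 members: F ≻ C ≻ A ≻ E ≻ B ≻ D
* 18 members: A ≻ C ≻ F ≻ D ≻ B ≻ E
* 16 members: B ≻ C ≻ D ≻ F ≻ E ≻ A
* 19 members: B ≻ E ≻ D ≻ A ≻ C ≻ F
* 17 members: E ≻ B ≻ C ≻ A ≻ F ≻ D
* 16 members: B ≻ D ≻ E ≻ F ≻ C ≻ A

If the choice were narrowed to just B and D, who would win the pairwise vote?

B is ranked above D on 91 ballots; D above B on 18.

B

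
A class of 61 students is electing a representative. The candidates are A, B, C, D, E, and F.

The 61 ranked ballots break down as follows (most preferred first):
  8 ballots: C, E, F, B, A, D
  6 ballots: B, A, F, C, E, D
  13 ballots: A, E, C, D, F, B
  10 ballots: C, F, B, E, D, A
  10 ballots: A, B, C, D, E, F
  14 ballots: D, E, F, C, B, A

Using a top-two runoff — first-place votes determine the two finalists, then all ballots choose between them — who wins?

C

Round 1 first-place votes: A 23, B 6, C 18, D 14, E 0, F 0. A and C advance.
Runoff: A is ranked above C on 29 ballots, C above A on 32.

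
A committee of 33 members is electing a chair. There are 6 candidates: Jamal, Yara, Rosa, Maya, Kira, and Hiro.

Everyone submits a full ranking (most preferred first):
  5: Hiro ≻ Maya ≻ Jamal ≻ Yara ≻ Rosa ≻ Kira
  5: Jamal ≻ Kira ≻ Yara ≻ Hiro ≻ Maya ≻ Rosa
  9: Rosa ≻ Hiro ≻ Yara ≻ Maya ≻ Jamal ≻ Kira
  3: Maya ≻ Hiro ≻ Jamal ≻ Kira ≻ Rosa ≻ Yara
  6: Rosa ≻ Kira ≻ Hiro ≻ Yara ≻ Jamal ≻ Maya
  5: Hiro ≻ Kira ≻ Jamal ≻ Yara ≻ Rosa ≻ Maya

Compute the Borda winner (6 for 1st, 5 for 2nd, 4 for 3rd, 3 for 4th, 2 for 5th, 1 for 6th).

Jamal: 5×4 + 5×6 + 9×2 + 3×4 + 6×2 + 5×4 = 112
Yara: 5×3 + 5×4 + 9×4 + 3×1 + 6×3 + 5×3 = 107
Rosa: 5×2 + 5×1 + 9×6 + 3×2 + 6×6 + 5×2 = 121
Maya: 5×5 + 5×2 + 9×3 + 3×6 + 6×1 + 5×1 = 91
Kira: 5×1 + 5×5 + 9×1 + 3×3 + 6×5 + 5×5 = 103
Hiro: 5×6 + 5×3 + 9×5 + 3×5 + 6×4 + 5×6 = 159

Hiro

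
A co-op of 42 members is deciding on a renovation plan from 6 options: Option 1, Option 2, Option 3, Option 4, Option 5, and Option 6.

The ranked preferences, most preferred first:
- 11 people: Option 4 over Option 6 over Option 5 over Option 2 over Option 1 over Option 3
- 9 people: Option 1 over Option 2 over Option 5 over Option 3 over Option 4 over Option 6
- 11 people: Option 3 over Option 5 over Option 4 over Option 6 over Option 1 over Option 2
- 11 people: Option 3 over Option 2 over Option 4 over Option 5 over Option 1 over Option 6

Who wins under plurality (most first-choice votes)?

First-place votes: Option 1 9, Option 2 0, Option 3 22, Option 4 11, Option 5 0, Option 6 0.

Option 3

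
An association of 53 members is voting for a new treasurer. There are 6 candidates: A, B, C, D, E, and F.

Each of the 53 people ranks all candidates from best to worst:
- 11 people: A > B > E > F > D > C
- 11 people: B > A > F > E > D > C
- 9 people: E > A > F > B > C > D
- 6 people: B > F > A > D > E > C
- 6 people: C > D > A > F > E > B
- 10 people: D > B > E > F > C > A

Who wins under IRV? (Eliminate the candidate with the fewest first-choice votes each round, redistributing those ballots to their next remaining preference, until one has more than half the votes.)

B

Round 1: A 11, B 17, C 6, D 10, E 9, F 0. F eliminated.
Round 2: A 11, B 17, C 6, D 10, E 9. C eliminated.
Round 3: A 11, B 17, D 16, E 9. E eliminated.
Round 4: A 20, B 17, D 16. D eliminated.
Round 5: A 26, B 27. B has a majority (≥27).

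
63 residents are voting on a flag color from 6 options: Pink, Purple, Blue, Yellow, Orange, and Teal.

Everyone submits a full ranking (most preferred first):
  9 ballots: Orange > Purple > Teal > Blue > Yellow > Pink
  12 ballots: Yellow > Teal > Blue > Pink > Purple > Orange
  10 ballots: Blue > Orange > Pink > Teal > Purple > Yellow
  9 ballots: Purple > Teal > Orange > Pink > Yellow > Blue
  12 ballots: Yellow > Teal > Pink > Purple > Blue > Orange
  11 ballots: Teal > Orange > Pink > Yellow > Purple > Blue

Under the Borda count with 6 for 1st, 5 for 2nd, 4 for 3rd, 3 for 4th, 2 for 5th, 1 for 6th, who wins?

Pink: 9×1 + 12×3 + 10×4 + 9×3 + 12×4 + 11×4 = 204
Purple: 9×5 + 12×2 + 10×2 + 9×6 + 12×3 + 11×2 = 201
Blue: 9×3 + 12×4 + 10×6 + 9×1 + 12×2 + 11×1 = 179
Yellow: 9×2 + 12×6 + 10×1 + 9×2 + 12×6 + 11×3 = 223
Orange: 9×6 + 12×1 + 10×5 + 9×4 + 12×1 + 11×5 = 219
Teal: 9×4 + 12×5 + 10×3 + 9×5 + 12×5 + 11×6 = 297

Teal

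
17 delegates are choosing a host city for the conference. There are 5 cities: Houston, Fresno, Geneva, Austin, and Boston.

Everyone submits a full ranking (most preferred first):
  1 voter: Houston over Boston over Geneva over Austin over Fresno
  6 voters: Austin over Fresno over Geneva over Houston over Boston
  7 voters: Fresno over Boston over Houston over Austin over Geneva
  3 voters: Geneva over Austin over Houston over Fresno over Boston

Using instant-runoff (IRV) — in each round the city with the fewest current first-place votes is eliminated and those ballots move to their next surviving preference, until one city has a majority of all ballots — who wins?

Round 1: Houston 1, Fresno 7, Geneva 3, Austin 6, Boston 0. Boston eliminated.
Round 2: Houston 1, Fresno 7, Geneva 3, Austin 6. Houston eliminated.
Round 3: Fresno 7, Geneva 4, Austin 6. Geneva eliminated.
Round 4: Fresno 7, Austin 10. Austin has a majority (≥9).

Austin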